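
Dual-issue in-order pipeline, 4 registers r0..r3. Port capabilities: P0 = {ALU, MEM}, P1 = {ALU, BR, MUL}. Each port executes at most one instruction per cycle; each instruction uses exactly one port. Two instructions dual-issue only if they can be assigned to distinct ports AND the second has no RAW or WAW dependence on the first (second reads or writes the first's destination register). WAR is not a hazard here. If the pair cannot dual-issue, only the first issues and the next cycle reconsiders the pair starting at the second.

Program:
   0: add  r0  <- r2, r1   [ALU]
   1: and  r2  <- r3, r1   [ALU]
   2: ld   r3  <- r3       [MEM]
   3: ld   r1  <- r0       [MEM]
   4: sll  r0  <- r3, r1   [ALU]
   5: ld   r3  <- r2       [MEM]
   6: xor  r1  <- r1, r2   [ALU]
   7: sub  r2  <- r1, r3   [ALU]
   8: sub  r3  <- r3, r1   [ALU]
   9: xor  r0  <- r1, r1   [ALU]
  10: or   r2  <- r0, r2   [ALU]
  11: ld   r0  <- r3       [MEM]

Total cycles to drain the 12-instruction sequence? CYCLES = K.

CYCLES = 8

t=0 i0&i1:add+and ; pair
t=1 i2:ld ; no-port MEM/MEM
t=2 i3:ld ; RAW r1
t=3 i4&i5:sll+ld ; pair
t=4 i6:xor ; RAW r1
t=5 i7&i8:sub+sub ; pair
t=6 i9:xor ; RAW r0
t=7 i10&i11:or+ld ; pair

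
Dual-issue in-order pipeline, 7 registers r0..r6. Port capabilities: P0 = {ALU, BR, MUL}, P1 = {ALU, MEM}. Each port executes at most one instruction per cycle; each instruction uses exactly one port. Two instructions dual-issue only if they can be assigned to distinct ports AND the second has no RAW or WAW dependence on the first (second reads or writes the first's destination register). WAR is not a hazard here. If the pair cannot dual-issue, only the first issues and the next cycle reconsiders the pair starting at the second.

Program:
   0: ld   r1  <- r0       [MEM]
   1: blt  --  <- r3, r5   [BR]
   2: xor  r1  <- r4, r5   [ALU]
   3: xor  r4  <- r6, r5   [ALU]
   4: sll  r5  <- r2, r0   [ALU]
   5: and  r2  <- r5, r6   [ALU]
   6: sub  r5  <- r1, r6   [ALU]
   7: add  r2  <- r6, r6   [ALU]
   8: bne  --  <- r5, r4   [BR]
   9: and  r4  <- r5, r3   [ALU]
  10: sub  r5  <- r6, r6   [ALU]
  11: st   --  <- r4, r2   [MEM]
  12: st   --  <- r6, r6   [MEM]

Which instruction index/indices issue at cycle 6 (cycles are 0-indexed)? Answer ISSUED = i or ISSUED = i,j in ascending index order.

ISSUED = 11

  cy0 -> i0/i1 (ld.MEM;blt.BR) pair
  cy1 -> i2/i3 (xor.ALU;xor.ALU) pair
  cy2 -> i4 (sll.ALU) RAW r5
  cy3 -> i5/i6 (and.ALU;sub.ALU) pair
  cy4 -> i7/i8 (add.ALU;bne.BR) pair
  cy5 -> i9/i10 (and.ALU;sub.ALU) pair
  cy6 -> i11 (st.MEM) no-port MEM/MEM
  cy7 -> i12 (st.MEM) tail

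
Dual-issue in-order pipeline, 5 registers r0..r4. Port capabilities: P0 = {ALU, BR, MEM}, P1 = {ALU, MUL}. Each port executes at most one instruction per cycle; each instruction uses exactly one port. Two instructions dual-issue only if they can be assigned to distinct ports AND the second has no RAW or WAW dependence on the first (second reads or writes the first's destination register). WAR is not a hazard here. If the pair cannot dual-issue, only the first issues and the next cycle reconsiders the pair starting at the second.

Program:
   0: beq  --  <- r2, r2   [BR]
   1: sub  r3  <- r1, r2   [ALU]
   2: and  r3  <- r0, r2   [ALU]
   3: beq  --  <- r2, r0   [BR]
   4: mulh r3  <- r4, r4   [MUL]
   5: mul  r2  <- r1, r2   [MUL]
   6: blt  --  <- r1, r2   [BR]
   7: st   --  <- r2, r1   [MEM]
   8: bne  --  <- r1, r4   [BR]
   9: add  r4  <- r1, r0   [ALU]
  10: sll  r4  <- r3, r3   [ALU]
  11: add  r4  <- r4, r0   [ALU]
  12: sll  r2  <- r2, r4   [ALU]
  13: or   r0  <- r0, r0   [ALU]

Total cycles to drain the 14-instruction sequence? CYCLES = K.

t=0 i0/i1:beq sub ; dual
t=1 i2/i3:and beq ; dual
t=2 i4:mulh ; no-port MUL/MUL
t=3 i5:mul ; RAW r2
t=4 i6:blt ; no-port BR/MEM
t=5 i7:st ; no-port MEM/BR
t=6 i8/i9:bne add ; dual
t=7 i10:sll ; RAW+WAW r4
t=8 i11:add ; RAW r4
t=9 i12/i13:sll or ; dual

CYCLES = 10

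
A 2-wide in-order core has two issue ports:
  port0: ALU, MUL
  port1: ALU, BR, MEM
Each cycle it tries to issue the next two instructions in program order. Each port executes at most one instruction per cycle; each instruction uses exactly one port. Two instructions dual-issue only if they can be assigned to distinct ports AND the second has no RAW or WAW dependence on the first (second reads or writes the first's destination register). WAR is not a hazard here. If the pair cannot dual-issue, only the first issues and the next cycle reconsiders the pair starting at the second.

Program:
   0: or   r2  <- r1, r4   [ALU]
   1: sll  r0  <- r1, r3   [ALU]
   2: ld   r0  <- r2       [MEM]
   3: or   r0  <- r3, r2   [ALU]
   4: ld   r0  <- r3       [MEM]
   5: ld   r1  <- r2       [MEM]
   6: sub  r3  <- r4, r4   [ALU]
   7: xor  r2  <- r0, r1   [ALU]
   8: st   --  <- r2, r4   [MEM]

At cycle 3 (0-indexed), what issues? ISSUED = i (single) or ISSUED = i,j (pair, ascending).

#0 head=0: or;sll i0/i1 2-wide
#1 head=2: ld i2 WAW r0
#2 head=3: or i3 WAW r0
#3 head=4: ld i4 no-port MEM/MEM
#4 head=5: ld;sub i5/i6 2-wide
#5 head=7: xor i7 RAW r2
#6 head=8: st i8 tail

ISSUED = 4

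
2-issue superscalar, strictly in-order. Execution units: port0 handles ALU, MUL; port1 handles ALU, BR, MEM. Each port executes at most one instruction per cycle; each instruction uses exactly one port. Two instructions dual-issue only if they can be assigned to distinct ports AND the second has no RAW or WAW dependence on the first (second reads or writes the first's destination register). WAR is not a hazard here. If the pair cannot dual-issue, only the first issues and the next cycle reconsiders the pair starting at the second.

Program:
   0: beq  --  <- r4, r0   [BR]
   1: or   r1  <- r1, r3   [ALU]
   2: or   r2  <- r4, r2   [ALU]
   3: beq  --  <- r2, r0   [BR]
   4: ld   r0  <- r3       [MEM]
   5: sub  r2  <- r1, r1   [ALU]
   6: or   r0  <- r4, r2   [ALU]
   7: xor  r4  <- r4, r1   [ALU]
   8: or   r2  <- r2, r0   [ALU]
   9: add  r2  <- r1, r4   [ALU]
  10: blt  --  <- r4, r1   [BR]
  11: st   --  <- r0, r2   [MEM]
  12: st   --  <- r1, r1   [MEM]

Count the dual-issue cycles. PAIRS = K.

c0: i0/i1 beq.BR or.ALU  dual
c1: i2 or.ALU  RAW r2
c2: i3 beq.BR  no-port BR/MEM
c3: i4/i5 ld.MEM sub.ALU  dual
c4: i6/i7 or.ALU xor.ALU  dual
c5: i8 or.ALU  WAW r2
c6: i9/i10 add.ALU blt.BR  dual
c7: i11 st.MEM  no-port MEM/MEM
c8: i12 st.MEM  tail

PAIRS = 4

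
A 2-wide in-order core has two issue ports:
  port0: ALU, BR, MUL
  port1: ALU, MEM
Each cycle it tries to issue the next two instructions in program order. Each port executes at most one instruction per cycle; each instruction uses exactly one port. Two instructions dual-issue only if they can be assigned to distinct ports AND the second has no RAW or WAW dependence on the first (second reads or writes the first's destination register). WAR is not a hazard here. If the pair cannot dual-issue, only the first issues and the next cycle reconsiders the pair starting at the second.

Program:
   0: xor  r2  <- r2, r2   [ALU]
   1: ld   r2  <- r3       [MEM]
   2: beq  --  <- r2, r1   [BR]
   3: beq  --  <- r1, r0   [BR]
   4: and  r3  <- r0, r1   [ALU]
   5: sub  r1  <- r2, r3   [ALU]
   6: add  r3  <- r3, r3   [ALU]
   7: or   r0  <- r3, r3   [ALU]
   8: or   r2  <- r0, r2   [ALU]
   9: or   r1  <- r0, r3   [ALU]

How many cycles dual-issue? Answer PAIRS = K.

PAIRS = 3

0. xor @i0  | WAW r2
1. ld @i1  | RAW r2
2. beq @i2  | no-port BR/BR
3. beq+and @i3/i4  | 2-wide
4. sub+add @i5/i6  | 2-wide
5. or @i7  | RAW r0
6. or+or @i8/i9  | 2-wide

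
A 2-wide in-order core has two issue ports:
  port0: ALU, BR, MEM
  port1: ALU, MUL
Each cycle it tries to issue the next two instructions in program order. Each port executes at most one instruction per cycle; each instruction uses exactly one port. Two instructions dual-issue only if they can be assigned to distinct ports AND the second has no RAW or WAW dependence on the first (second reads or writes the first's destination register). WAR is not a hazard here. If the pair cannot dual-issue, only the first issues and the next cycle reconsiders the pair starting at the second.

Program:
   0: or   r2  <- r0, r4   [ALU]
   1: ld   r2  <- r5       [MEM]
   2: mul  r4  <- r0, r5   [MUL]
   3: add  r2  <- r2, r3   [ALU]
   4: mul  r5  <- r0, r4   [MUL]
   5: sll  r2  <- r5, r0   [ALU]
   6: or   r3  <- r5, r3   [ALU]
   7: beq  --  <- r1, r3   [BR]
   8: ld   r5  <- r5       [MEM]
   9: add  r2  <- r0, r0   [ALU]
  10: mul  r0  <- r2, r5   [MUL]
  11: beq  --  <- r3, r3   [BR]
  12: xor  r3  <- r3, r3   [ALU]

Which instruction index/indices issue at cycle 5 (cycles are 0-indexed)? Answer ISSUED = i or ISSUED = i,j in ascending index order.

#0 head=0: or i0 WAW r2
#1 head=1: ld mul i1/i2 2-wide
#2 head=3: add mul i3/i4 2-wide
#3 head=5: sll or i5/i6 2-wide
#4 head=7: beq i7 no-port BR/MEM
#5 head=8: ld add i8/i9 2-wide
#6 head=10: mul beq i10/i11 2-wide
#7 head=12: xor i12 tail

ISSUED = 8,9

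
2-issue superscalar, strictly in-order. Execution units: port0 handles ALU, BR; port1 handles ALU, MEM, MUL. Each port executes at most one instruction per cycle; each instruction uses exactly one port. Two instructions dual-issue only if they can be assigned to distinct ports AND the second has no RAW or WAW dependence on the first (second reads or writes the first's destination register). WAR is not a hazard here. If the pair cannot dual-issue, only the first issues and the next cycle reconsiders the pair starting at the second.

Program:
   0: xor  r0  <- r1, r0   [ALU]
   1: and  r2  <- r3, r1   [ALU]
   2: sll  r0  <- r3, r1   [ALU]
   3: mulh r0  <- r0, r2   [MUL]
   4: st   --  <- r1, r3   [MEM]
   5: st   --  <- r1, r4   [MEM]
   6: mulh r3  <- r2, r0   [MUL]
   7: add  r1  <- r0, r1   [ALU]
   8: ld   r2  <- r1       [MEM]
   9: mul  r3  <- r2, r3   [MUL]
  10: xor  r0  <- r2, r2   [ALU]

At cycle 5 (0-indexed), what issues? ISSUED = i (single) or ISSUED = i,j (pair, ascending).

[0] i0/i1  xor+and  -- dual
[1] i2  sll  -- RAW+WAW r0
[2] i3  mulh  -- no-port MUL/MEM
[3] i4  st  -- no-port MEM/MEM
[4] i5  st  -- no-port MEM/MUL
[5] i6/i7  mulh+add  -- dual
[6] i8  ld  -- no-port MEM/MUL
[7] i9/i10  mul+xor  -- dual

ISSUED = 6,7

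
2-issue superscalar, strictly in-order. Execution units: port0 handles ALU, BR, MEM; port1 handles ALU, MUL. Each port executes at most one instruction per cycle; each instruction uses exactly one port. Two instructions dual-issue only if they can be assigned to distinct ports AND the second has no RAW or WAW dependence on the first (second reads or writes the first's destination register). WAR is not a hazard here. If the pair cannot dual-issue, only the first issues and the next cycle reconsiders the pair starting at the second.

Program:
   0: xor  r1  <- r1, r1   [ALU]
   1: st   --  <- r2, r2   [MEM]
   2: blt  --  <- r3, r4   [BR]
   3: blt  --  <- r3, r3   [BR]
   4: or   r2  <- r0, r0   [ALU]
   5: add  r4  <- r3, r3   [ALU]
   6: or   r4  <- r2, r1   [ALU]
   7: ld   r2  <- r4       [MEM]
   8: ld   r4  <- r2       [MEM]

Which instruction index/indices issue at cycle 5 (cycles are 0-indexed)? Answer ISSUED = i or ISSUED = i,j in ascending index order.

[0] i0+i1  xor/st  -- 2-wide
[1] i2  blt  -- no-port BR/BR
[2] i3+i4  blt/or  -- 2-wide
[3] i5  add  -- WAW r4
[4] i6  or  -- RAW r4
[5] i7  ld  -- no-port MEM/MEM
[6] i8  ld  -- tail

ISSUED = 7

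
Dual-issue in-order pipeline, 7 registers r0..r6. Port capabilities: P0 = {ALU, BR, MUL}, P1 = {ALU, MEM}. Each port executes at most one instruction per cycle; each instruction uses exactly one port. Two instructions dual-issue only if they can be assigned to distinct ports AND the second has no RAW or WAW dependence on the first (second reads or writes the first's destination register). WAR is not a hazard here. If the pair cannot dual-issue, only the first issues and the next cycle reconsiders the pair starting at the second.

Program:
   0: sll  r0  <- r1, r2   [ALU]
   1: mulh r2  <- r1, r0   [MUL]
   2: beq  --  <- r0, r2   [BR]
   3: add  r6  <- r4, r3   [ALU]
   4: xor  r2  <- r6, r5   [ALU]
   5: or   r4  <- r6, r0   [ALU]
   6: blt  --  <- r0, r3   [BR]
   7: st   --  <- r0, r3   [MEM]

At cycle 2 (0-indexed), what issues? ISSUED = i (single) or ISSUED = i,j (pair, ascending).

ISSUED = 2,3

  cy0 -> i0 (sll.ALU) RAW r0
  cy1 -> i1 (mulh.MUL) no-port MUL/BR
  cy2 -> i2+i3 (beq.BR;add.ALU) dual
  cy3 -> i4+i5 (xor.ALU;or.ALU) dual
  cy4 -> i6+i7 (blt.BR;st.MEM) dual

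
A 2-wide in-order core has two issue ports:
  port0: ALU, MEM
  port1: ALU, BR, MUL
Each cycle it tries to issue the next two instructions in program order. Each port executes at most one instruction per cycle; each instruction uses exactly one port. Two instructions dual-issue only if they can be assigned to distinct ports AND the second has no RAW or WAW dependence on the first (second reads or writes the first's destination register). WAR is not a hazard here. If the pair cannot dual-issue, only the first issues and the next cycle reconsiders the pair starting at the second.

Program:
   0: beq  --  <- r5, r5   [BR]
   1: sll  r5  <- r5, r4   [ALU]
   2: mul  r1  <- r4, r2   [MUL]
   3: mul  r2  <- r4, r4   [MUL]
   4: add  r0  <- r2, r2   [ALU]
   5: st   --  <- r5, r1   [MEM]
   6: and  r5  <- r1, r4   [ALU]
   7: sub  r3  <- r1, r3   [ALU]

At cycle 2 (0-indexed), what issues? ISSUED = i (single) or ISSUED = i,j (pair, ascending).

ISSUED = 3

c0: i0+i1 beq sll  pair
c1: i2 mul  no-port MUL/MUL
c2: i3 mul  RAW r2
c3: i4+i5 add st  pair
c4: i6+i7 and sub  pair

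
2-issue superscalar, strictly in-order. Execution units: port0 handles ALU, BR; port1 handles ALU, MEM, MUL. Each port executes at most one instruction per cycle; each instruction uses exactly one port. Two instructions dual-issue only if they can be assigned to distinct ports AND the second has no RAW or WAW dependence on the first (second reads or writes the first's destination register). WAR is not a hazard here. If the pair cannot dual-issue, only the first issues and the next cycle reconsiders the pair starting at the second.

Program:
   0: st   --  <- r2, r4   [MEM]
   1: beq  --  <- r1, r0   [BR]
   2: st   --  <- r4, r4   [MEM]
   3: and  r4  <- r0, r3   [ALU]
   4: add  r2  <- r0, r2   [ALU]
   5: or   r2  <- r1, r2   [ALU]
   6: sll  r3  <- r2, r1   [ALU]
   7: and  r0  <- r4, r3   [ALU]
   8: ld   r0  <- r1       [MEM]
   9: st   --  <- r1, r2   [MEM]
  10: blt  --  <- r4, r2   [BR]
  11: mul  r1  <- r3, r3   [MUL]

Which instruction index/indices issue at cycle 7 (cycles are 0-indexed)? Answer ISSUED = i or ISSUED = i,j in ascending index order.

0. st beq @i0/i1  | dual
1. st and @i2/i3  | dual
2. add @i4  | RAW+WAW r2
3. or @i5  | RAW r2
4. sll @i6  | RAW r3
5. and @i7  | WAW r0
6. ld @i8  | no-port MEM/MEM
7. st blt @i9/i10  | dual
8. mul @i11  | tail

ISSUED = 9,10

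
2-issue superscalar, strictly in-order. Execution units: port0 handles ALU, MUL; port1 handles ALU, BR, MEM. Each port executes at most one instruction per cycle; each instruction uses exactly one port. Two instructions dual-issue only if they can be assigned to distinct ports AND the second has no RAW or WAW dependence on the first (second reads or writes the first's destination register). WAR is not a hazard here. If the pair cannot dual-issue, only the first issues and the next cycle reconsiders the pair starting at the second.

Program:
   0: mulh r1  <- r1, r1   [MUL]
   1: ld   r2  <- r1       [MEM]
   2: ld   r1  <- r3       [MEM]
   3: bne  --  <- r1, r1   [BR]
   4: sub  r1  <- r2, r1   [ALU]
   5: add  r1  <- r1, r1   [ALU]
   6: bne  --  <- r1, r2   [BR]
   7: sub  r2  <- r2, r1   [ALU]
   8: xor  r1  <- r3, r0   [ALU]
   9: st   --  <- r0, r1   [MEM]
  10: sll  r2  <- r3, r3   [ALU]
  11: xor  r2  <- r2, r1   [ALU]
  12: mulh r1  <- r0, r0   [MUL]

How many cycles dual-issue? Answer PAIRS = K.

  cy0 -> i0 (mulh.MUL) RAW r1
  cy1 -> i1 (ld.MEM) no-port MEM/MEM
  cy2 -> i2 (ld.MEM) no-port MEM/BR
  cy3 -> i3&i4 (bne.BR sub.ALU) dual
  cy4 -> i5 (add.ALU) RAW r1
  cy5 -> i6&i7 (bne.BR sub.ALU) dual
  cy6 -> i8 (xor.ALU) RAW r1
  cy7 -> i9&i10 (st.MEM sll.ALU) dual
  cy8 -> i11&i12 (xor.ALU mulh.MUL) dual

PAIRS = 4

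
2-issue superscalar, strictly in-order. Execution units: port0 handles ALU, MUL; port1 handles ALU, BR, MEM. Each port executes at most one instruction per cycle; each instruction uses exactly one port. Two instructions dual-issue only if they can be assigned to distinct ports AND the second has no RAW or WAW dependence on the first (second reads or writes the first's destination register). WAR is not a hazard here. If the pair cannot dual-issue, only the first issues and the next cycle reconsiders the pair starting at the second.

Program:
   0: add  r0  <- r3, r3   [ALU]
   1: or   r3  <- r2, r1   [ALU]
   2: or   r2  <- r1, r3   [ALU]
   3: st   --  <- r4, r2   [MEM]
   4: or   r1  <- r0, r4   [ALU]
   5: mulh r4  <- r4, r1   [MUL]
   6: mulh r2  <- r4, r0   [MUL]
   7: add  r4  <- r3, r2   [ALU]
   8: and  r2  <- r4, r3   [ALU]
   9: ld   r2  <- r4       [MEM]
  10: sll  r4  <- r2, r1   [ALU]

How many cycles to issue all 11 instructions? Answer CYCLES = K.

c0: i0+i1 add.ALU+or.ALU  dual
c1: i2 or.ALU  RAW r2
c2: i3+i4 st.MEM+or.ALU  dual
c3: i5 mulh.MUL  no-port MUL/MUL
c4: i6 mulh.MUL  RAW r2
c5: i7 add.ALU  RAW r4
c6: i8 and.ALU  WAW r2
c7: i9 ld.MEM  RAW r2
c8: i10 sll.ALU  tail

CYCLES = 9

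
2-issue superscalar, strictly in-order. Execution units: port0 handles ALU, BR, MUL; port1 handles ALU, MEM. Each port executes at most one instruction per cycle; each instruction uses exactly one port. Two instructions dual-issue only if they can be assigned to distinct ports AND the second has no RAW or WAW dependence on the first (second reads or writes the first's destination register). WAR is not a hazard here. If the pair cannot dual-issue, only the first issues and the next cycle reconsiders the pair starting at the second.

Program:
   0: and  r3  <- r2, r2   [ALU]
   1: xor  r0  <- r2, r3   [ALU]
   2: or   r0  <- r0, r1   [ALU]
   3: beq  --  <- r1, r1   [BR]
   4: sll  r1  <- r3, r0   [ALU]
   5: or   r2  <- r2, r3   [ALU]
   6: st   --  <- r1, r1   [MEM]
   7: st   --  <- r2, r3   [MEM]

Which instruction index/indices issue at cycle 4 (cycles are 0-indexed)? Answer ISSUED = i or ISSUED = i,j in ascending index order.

[0] i0  and  -- RAW r3
[1] i1  xor  -- RAW+WAW r0
[2] i2,i3  or/beq  -- pair
[3] i4,i5  sll/or  -- pair
[4] i6  st  -- no-port MEM/MEM
[5] i7  st  -- tail

ISSUED = 6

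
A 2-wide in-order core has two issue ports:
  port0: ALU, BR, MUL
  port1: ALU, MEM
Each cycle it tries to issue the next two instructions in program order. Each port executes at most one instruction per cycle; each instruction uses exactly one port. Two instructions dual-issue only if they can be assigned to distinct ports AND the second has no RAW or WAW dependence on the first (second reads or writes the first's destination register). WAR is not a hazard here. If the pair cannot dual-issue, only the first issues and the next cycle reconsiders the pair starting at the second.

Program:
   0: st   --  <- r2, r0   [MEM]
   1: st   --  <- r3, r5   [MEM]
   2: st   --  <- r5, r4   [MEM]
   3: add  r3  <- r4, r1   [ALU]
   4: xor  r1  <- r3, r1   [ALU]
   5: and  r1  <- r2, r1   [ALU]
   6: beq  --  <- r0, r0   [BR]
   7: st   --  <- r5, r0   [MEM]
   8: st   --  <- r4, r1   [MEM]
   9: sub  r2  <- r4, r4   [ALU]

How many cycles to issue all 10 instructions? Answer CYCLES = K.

CYCLES = 7

c0: i0 st.MEM  no-port MEM/MEM
c1: i1 st.MEM  no-port MEM/MEM
c2: i2+i3 st.MEM+add.ALU  pair
c3: i4 xor.ALU  RAW+WAW r1
c4: i5+i6 and.ALU+beq.BR  pair
c5: i7 st.MEM  no-port MEM/MEM
c6: i8+i9 st.MEM+sub.ALU  pair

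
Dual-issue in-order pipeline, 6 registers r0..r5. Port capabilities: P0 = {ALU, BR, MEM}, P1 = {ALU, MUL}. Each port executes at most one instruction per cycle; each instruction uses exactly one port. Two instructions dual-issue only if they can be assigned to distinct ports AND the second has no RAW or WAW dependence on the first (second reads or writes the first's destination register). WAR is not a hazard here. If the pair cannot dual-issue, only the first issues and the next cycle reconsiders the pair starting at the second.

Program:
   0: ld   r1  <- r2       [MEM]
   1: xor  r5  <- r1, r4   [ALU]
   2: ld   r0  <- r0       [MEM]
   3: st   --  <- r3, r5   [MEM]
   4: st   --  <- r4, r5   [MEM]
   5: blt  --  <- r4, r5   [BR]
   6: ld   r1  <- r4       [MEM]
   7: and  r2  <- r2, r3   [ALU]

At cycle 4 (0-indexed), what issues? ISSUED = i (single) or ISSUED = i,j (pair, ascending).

c0: i0 ld  RAW r1
c1: i1,i2 xor/ld  pair
c2: i3 st  no-port MEM/MEM
c3: i4 st  no-port MEM/BR
c4: i5 blt  no-port BR/MEM
c5: i6,i7 ld/and  pair

ISSUED = 5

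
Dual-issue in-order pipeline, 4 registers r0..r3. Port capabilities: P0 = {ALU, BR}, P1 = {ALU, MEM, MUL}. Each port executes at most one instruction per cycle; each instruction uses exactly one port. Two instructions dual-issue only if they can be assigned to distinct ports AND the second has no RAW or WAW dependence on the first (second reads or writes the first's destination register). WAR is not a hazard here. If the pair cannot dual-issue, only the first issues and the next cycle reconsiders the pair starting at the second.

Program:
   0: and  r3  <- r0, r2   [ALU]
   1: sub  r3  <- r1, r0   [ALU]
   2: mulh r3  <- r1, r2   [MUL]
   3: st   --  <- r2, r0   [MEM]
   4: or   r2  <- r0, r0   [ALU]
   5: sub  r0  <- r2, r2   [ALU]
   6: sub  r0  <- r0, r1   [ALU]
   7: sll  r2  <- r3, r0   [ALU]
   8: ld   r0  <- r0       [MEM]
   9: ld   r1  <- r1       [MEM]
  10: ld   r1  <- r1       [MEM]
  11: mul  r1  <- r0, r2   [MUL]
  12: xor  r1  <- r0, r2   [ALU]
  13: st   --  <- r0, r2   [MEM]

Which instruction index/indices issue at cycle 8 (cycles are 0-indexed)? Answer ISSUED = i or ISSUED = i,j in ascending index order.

ISSUED = 10

#0 head=0: and i0 WAW r3
#1 head=1: sub i1 WAW r3
#2 head=2: mulh i2 no-port MUL/MEM
#3 head=3: st or i3+i4 pair
#4 head=5: sub i5 RAW+WAW r0
#5 head=6: sub i6 RAW r0
#6 head=7: sll ld i7+i8 pair
#7 head=9: ld i9 no-port MEM/MEM
#8 head=10: ld i10 no-port MEM/MUL
#9 head=11: mul i11 WAW r1
#10 head=12: xor st i12+i13 pair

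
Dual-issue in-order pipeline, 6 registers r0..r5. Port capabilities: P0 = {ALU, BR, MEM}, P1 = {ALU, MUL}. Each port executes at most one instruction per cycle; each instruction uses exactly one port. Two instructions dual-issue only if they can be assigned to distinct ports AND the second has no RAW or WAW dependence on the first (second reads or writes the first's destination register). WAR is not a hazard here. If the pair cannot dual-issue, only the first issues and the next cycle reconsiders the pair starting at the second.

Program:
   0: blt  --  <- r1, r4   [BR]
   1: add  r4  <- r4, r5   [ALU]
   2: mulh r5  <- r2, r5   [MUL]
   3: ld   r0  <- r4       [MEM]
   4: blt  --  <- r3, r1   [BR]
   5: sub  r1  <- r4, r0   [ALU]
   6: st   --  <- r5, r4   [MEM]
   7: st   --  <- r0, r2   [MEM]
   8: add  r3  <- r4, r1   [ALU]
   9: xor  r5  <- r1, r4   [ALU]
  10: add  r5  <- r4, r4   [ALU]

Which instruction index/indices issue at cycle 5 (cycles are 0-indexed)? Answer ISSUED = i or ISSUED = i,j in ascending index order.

#0 head=0: blt.BR+add.ALU i0&i1 dual
#1 head=2: mulh.MUL+ld.MEM i2&i3 dual
#2 head=4: blt.BR+sub.ALU i4&i5 dual
#3 head=6: st.MEM i6 no-port MEM/MEM
#4 head=7: st.MEM+add.ALU i7&i8 dual
#5 head=9: xor.ALU i9 WAW r5
#6 head=10: add.ALU i10 tail

ISSUED = 9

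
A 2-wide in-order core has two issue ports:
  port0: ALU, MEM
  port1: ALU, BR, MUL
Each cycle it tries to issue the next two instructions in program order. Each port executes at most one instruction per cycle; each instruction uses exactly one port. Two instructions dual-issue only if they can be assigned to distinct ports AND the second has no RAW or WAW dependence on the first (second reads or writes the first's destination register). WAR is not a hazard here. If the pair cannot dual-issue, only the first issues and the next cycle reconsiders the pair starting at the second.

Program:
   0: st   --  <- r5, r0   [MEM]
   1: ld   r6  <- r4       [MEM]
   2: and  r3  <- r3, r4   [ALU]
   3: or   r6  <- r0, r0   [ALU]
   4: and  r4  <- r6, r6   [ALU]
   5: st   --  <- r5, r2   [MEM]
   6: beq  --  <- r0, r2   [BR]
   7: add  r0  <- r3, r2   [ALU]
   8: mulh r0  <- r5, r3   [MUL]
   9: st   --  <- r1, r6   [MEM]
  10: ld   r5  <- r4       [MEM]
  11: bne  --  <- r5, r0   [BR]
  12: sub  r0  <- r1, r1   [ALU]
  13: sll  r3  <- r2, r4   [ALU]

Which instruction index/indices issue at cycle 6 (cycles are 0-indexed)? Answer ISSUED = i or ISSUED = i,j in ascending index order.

ISSUED = 10

c0: i0 st.MEM  no-port MEM/MEM
c1: i1,i2 ld.MEM+and.ALU  pair
c2: i3 or.ALU  RAW r6
c3: i4,i5 and.ALU+st.MEM  pair
c4: i6,i7 beq.BR+add.ALU  pair
c5: i8,i9 mulh.MUL+st.MEM  pair
c6: i10 ld.MEM  RAW r5
c7: i11,i12 bne.BR+sub.ALU  pair
c8: i13 sll.ALU  tail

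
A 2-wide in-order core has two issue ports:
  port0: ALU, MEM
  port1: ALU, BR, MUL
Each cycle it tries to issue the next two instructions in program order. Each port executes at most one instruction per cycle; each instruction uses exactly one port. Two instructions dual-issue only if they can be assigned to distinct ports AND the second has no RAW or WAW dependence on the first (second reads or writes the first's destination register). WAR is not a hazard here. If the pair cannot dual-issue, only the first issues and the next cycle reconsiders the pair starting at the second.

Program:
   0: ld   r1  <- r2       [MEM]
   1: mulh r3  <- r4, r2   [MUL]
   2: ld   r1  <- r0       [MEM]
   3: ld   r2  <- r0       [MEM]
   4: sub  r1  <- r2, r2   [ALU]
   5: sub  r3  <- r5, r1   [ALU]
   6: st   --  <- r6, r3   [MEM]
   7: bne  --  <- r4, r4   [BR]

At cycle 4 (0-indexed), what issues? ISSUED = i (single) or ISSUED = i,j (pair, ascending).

[0] i0&i1  ld+mulh  -- dual
[1] i2  ld  -- no-port MEM/MEM
[2] i3  ld  -- RAW r2
[3] i4  sub  -- RAW r1
[4] i5  sub  -- RAW r3
[5] i6&i7  st+bne  -- dual

ISSUED = 5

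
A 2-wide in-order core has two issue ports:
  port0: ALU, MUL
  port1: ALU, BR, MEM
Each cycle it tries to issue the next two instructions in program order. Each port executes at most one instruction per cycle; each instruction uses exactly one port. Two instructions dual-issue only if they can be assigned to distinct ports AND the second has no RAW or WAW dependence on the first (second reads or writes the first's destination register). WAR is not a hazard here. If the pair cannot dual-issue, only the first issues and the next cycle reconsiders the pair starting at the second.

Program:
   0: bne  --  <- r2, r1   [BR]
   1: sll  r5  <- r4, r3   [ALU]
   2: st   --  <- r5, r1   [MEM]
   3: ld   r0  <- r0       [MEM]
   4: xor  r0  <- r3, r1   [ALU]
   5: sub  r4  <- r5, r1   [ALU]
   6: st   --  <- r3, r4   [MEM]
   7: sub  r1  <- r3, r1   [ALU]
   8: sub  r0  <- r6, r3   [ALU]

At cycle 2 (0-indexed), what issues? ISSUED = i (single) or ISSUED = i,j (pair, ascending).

ISSUED = 3

t=0 i0+i1:bne sll ; 2-wide
t=1 i2:st ; no-port MEM/MEM
t=2 i3:ld ; WAW r0
t=3 i4+i5:xor sub ; 2-wide
t=4 i6+i7:st sub ; 2-wide
t=5 i8:sub ; tail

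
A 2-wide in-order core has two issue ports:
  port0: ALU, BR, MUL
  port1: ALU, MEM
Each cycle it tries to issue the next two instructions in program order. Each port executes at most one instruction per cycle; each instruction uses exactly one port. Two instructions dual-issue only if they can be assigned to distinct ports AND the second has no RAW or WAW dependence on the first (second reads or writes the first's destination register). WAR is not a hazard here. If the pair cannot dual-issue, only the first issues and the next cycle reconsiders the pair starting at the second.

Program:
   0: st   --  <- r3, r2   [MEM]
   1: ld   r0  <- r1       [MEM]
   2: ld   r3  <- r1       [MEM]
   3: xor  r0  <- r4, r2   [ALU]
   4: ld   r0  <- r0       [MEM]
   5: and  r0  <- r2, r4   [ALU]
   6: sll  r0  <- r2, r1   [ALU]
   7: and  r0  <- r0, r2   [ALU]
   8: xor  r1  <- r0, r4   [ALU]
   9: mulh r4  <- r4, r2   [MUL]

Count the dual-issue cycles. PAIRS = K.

  cy0 -> i0 (st.MEM) no-port MEM/MEM
  cy1 -> i1 (ld.MEM) no-port MEM/MEM
  cy2 -> i2/i3 (ld.MEM;xor.ALU) pair
  cy3 -> i4 (ld.MEM) WAW r0
  cy4 -> i5 (and.ALU) WAW r0
  cy5 -> i6 (sll.ALU) RAW+WAW r0
  cy6 -> i7 (and.ALU) RAW r0
  cy7 -> i8/i9 (xor.ALU;mulh.MUL) pair

PAIRS = 2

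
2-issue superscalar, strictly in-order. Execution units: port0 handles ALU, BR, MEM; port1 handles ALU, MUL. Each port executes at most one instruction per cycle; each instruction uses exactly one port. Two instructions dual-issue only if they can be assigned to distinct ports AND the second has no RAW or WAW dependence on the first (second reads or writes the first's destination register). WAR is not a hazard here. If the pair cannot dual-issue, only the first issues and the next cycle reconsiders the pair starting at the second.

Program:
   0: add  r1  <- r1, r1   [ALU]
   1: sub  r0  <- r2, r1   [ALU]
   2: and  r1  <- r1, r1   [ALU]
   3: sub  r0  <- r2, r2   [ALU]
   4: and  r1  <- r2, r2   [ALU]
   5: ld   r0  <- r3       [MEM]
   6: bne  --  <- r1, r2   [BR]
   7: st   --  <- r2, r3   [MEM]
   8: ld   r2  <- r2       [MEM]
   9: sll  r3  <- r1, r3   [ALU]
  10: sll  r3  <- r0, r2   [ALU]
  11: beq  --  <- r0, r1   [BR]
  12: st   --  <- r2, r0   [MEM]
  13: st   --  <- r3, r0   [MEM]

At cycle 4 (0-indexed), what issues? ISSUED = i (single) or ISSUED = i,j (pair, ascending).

c0: i0 add  RAW r1
c1: i1&i2 sub/and  pair
c2: i3&i4 sub/and  pair
c3: i5 ld  no-port MEM/BR
c4: i6 bne  no-port BR/MEM
c5: i7 st  no-port MEM/MEM
c6: i8&i9 ld/sll  pair
c7: i10&i11 sll/beq  pair
c8: i12 st  no-port MEM/MEM
c9: i13 st  tail

ISSUED = 6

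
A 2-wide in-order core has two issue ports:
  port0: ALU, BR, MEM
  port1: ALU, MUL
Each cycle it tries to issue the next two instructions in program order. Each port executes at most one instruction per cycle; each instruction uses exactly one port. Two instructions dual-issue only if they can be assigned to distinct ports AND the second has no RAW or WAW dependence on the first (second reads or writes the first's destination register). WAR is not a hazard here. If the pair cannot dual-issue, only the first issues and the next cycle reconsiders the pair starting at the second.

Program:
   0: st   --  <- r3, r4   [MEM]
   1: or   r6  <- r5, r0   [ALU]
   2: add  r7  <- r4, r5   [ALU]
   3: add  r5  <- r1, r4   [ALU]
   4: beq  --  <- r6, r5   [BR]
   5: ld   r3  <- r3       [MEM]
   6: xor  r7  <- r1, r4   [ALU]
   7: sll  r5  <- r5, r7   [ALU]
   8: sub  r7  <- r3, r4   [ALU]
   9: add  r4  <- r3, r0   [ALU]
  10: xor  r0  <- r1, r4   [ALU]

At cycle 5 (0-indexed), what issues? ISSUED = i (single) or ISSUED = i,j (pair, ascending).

t=0 i0/i1:st.MEM;or.ALU ; dual
t=1 i2/i3:add.ALU;add.ALU ; dual
t=2 i4:beq.BR ; no-port BR/MEM
t=3 i5/i6:ld.MEM;xor.ALU ; dual
t=4 i7/i8:sll.ALU;sub.ALU ; dual
t=5 i9:add.ALU ; RAW r4
t=6 i10:xor.ALU ; tail

ISSUED = 9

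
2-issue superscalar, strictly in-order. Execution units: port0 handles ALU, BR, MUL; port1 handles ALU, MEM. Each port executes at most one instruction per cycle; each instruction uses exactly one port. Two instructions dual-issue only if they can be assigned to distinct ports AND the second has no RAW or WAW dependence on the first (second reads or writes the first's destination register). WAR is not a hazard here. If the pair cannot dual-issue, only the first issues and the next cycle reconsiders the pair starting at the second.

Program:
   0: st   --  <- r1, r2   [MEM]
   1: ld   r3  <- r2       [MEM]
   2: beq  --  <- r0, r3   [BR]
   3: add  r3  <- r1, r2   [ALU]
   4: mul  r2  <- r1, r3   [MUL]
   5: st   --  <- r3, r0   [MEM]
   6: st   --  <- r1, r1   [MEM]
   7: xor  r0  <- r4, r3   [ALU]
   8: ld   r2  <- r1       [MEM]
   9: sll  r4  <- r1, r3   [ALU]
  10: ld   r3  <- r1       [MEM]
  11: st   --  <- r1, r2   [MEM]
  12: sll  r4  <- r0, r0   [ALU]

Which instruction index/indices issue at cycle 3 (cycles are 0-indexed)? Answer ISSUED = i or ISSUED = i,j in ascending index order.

0. st @i0  | no-port MEM/MEM
1. ld @i1  | RAW r3
2. beq/add @i2+i3  | 2-wide
3. mul/st @i4+i5  | 2-wide
4. st/xor @i6+i7  | 2-wide
5. ld/sll @i8+i9  | 2-wide
6. ld @i10  | no-port MEM/MEM
7. st/sll @i11+i12  | 2-wide

ISSUED = 4,5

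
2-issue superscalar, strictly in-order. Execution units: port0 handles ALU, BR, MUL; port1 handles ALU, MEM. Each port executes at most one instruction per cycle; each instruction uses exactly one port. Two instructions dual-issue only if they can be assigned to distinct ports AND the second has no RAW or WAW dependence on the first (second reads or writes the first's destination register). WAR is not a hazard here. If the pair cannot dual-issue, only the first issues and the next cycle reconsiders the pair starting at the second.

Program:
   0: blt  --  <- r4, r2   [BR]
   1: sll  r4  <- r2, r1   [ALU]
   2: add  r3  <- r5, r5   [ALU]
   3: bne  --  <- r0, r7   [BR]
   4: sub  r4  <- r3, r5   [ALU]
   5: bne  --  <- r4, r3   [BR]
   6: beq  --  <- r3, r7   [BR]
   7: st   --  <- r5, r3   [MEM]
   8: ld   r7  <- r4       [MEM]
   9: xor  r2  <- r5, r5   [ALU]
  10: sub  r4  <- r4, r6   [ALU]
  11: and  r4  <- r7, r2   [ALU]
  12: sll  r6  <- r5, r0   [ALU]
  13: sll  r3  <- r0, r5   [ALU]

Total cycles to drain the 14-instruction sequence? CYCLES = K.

CYCLES = 9

  cy0 -> i0+i1 (blt.BR sll.ALU) 2-wide
  cy1 -> i2+i3 (add.ALU bne.BR) 2-wide
  cy2 -> i4 (sub.ALU) RAW r4
  cy3 -> i5 (bne.BR) no-port BR/BR
  cy4 -> i6+i7 (beq.BR st.MEM) 2-wide
  cy5 -> i8+i9 (ld.MEM xor.ALU) 2-wide
  cy6 -> i10 (sub.ALU) WAW r4
  cy7 -> i11+i12 (and.ALU sll.ALU) 2-wide
  cy8 -> i13 (sll.ALU) tail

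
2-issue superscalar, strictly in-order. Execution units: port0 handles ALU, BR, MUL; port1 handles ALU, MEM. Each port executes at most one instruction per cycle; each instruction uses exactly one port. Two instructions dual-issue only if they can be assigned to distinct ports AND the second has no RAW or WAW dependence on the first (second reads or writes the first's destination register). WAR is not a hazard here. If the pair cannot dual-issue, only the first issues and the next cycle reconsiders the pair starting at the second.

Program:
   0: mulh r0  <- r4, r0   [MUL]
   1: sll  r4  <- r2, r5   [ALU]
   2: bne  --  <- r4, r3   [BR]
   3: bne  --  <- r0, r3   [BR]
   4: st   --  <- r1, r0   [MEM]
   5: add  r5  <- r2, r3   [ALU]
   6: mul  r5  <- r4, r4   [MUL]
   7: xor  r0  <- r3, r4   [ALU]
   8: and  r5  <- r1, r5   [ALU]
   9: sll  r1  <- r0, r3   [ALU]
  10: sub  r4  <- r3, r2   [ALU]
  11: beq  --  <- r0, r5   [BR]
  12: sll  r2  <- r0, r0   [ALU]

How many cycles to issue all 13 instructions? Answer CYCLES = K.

c0: i0+i1 mulh;sll  2-wide
c1: i2 bne  no-port BR/BR
c2: i3+i4 bne;st  2-wide
c3: i5 add  WAW r5
c4: i6+i7 mul;xor  2-wide
c5: i8+i9 and;sll  2-wide
c6: i10+i11 sub;beq  2-wide
c7: i12 sll  tail

CYCLES = 8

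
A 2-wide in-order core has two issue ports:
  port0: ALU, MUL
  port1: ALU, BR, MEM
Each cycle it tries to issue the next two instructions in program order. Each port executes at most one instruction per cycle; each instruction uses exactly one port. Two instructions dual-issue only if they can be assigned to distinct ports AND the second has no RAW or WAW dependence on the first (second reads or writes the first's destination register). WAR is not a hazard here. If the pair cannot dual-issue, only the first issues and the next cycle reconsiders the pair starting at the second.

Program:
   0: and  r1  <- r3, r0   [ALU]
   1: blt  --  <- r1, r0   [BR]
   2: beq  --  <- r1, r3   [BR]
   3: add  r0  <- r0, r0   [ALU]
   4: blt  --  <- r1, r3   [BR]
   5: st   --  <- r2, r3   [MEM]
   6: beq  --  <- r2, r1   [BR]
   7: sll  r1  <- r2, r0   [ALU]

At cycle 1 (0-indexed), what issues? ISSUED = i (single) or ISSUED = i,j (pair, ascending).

  cy0 -> i0 (and) RAW r1
  cy1 -> i1 (blt) no-port BR/BR
  cy2 -> i2,i3 (beq/add) dual
  cy3 -> i4 (blt) no-port BR/MEM
  cy4 -> i5 (st) no-port MEM/BR
  cy5 -> i6,i7 (beq/sll) dual

ISSUED = 1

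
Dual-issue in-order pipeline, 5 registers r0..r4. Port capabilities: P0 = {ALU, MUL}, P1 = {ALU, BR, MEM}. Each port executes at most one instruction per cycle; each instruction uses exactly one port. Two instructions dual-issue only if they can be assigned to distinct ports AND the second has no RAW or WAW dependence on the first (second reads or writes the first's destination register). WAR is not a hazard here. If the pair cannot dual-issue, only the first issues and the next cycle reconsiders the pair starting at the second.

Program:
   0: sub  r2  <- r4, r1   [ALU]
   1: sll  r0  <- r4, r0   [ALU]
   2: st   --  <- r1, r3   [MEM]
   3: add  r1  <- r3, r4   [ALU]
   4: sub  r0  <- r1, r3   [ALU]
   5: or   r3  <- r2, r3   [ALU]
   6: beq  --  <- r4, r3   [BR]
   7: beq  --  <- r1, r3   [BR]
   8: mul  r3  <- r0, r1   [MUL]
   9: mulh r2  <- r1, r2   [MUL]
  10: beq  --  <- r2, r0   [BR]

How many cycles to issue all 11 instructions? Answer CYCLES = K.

c0: i0&i1 sub/sll  pair
c1: i2&i3 st/add  pair
c2: i4&i5 sub/or  pair
c3: i6 beq  no-port BR/BR
c4: i7&i8 beq/mul  pair
c5: i9 mulh  RAW r2
c6: i10 beq  tail

CYCLES = 7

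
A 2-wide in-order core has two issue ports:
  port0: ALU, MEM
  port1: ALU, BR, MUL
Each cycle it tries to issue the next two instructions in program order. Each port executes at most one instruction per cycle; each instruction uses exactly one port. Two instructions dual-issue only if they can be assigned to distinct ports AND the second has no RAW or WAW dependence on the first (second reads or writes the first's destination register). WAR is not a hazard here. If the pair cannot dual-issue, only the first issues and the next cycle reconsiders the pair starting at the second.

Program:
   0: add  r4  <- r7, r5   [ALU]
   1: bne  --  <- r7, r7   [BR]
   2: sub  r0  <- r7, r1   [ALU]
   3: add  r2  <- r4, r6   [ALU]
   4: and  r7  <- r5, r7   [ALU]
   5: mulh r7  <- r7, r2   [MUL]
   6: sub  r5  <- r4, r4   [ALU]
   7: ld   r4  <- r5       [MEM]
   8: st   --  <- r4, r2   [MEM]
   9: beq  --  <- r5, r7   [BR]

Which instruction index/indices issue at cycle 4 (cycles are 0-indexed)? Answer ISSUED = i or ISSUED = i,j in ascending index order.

ISSUED = 7

#0 head=0: add.ALU+bne.BR i0+i1 pair
#1 head=2: sub.ALU+add.ALU i2+i3 pair
#2 head=4: and.ALU i4 RAW+WAW r7
#3 head=5: mulh.MUL+sub.ALU i5+i6 pair
#4 head=7: ld.MEM i7 no-port MEM/MEM
#5 head=8: st.MEM+beq.BR i8+i9 pair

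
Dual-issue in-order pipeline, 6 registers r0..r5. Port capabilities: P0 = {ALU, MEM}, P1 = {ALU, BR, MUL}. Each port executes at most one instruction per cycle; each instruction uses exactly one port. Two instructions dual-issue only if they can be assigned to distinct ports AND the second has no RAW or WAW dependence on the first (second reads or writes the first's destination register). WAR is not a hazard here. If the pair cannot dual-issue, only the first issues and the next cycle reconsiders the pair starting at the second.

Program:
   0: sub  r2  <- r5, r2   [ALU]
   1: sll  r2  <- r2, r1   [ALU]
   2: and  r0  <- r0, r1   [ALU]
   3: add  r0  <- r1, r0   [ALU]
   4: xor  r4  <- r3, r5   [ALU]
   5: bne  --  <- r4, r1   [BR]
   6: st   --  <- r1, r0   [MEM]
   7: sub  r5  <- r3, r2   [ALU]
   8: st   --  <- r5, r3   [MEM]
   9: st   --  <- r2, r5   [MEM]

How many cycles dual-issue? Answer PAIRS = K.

PAIRS = 3

t=0 i0:sub.ALU ; RAW+WAW r2
t=1 i1/i2:sll.ALU and.ALU ; dual
t=2 i3/i4:add.ALU xor.ALU ; dual
t=3 i5/i6:bne.BR st.MEM ; dual
t=4 i7:sub.ALU ; RAW r5
t=5 i8:st.MEM ; no-port MEM/MEM
t=6 i9:st.MEM ; tail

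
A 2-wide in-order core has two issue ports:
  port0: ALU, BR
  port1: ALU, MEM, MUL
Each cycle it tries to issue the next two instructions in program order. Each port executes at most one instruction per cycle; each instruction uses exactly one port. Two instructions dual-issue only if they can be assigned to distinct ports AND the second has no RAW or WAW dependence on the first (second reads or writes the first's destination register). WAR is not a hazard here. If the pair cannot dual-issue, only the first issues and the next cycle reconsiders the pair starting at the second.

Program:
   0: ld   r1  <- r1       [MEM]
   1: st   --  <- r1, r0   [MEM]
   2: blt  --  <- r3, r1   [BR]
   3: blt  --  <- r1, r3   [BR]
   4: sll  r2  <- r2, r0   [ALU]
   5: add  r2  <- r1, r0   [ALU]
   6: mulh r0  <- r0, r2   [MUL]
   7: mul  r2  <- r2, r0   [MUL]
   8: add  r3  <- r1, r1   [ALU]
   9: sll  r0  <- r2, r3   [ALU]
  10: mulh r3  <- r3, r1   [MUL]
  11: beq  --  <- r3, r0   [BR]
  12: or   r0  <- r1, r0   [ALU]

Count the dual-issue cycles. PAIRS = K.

0. ld @i0  | no-port MEM/MEM
1. st blt @i1/i2  | pair
2. blt sll @i3/i4  | pair
3. add @i5  | RAW r2
4. mulh @i6  | no-port MUL/MUL
5. mul add @i7/i8  | pair
6. sll mulh @i9/i10  | pair
7. beq or @i11/i12  | pair

PAIRS = 5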